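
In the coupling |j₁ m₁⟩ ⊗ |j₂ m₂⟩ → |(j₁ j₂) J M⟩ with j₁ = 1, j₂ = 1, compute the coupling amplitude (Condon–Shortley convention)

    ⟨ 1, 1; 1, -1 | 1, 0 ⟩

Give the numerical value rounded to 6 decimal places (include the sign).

triangle: 1!×1!×1!/4! = 1/24
(j±m)!: 2!×0!×0!×2!×1!×1! = 4
prefactor² = (2J+1)×Δ×N² = 1/2
  k=0: +1/(0!×1!×0!×0!×1!×1!) = 1
Σ = 1  ⇒  CG² = 1/2×1² = 1/2
CG = +√(1/2) = +0.707107

+0.707107  (= +√(1/2))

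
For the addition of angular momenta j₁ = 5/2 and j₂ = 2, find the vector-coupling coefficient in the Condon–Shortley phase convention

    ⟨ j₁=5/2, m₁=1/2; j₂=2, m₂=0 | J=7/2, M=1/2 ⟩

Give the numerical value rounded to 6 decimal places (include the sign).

+0.195180  (= +√(4/105))

√[8·1!4!3!/9! · 3!2!2!2!4!3!] = √(768/35)
  +(−1)^0/∏(0,1,2,2,2,1)! = 1/8  (running 1/8)
  +(−1)^1/∏(1,0,1,1,3,2)! = -1/12  (running 1/24)
⟨..|..⟩ = √(768/35)·(1/24) = +0.195180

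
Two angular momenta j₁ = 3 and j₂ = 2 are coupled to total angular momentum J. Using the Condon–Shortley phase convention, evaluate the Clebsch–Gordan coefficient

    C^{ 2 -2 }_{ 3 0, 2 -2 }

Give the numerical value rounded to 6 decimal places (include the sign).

√[5·3!3!1!/8! · 3!3!0!4!0!4!] = √(648/7)
  +(−1)^0/∏(0,3,3,0,0,1)! = 1/36  (running 1/36)
⟨..|..⟩ = √(648/7)·(1/36) = +0.267261

+0.267261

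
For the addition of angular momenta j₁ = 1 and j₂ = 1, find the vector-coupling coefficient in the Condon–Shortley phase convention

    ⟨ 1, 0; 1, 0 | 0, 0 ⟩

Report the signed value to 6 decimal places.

j₁+j₂−J=2  J+j₁−j₂=0  J−j₁+j₂=0  j₁+j₂+J+1=3
(j₁±m₁, j₂±m₂, J±M) = (1,1,1,1,0,0)
P² = 1/3
sum k=1..1:
  [1] −1/1 = -1
S = -1
C² = P²·S² = 1/3 ; C = -0.577350

−√(1/3) = -0.577350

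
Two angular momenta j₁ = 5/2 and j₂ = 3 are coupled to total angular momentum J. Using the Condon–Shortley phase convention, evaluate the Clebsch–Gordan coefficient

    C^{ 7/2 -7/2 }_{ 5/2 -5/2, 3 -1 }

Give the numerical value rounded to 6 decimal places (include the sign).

√[8·2!3!4!/10! · 0!5!2!4!0!7!] = √(18432)
  +(−1)^2/∏(2,0,3,0,0,4)! = 1/288  (running 1/288)
⟨..|..⟩ = √(18432)·(1/288) = +0.471405

+√(2/9) = +0.471405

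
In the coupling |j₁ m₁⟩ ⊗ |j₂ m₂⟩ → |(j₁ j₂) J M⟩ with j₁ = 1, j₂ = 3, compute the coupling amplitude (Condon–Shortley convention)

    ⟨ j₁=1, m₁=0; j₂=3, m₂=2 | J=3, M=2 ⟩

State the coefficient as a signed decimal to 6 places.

-0.577350

triangle: 1!·1!·5!/8! = 120/40320
(j±m)!: 1!·1!·5!·1!·5!·1! = 14400
prefactor² = (2J+1)·Δ·N² = 300
  k=0: +1/(0!·1!·1!·5!·0!·0!) = 1/120
  k=1: −1/(1!·0!·0!·4!·1!·1!) = -1/24
Σ = -1/30  ⇒  CG² = 300·(-1/30)² = 1/3
CG = −√(1/3) = -0.577350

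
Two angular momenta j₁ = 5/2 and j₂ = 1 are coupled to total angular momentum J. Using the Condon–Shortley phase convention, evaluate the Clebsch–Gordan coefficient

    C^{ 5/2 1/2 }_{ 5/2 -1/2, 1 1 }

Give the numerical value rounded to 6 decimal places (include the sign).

triangle: 1!×4!×1!/7! = 24/5040
(j±m)!: 2!×3!×2!×0!×3!×2! = 288
prefactor² = (2J+1)×Δ×N² = 288/35
  k=1: −1/(1!×0!×2!×1!×2!×0!) = -1/4
Σ = -1/4  ⇒  CG² = 288/35×(-1/4)² = 18/35
CG = −√(18/35) = -0.717137

−√(18/35) ≈ -0.717137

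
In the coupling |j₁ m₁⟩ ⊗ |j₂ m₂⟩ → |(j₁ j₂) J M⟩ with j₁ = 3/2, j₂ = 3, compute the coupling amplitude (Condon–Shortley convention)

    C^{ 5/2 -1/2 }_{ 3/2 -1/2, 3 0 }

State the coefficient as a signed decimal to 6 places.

triangle: 2!×1!×4!/8! = 48/40320
(j±m)!: 1!×2!×3!×3!×2!×3! = 864
prefactor² = (2J+1)×Δ×N² = 216/35
  k=1: −1/(1!×1!×1!×2!×0!×2!) = -1/4
  k=2: +1/(2!×0!×0!×1!×1!×3!) = 1/12
Σ = -1/6  ⇒  CG² = 216/35×(-1/6)² = 6/35
CG = −√(6/35) = -0.414039

-0.414039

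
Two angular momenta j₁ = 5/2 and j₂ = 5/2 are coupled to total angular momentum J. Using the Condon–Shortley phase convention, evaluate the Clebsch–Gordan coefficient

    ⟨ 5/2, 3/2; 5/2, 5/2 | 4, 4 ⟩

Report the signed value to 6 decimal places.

-0.707107  (= −√(1/2))

triangle: 1!·4!·4!/10! = 576/3628800
(j±m)!: 4!·1!·5!·0!·8!·0! = 116121600
prefactor² = (2J+1)·Δ·N² = 165888
  k=1: −1/(1!·0!·0!·4!·4!·0!) = -1/576
Σ = -1/576  ⇒  CG² = 165888·(-1/576)² = 1/2
CG = −√(1/2) = -0.707107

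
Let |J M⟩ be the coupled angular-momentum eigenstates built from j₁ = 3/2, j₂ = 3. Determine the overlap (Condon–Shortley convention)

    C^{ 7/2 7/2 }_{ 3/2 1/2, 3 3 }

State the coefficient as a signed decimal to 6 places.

−√(2/3) ≈ -0.816497

triangle: 1!·2!·5!/9! = 240/362880
(j±m)!: 2!·1!·6!·0!·7!·0! = 7257600
prefactor² = (2J+1)·Δ·N² = 38400
  k=1: −1/(1!·0!·0!·5!·2!·0!) = -1/240
Σ = -1/240  ⇒  CG² = 38400·(-1/240)² = 2/3
CG = −√(2/3) = -0.816497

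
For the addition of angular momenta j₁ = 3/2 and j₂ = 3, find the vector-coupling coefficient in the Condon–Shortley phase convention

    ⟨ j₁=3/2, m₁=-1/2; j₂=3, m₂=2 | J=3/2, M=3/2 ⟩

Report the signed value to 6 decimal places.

j₁+j₂−J=3  J+j₁−j₂=0  J−j₁+j₂=3  j₁+j₂+J+1=7
(j₁±m₁, j₂±m₂, J±M) = (1,2,5,1,3,0)
P² = 288/7
sum k=2..2:
  [2] +1/12 = 1/12
S = 1/12
C² = P²·S² = 2/7 ; C = +0.534522

+√(2/7) ≈ +0.534522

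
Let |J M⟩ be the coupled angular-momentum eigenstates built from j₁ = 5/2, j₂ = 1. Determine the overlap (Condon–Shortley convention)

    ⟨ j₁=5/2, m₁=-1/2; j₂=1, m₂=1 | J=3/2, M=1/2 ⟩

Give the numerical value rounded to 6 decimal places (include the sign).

+√(1/5) = +0.447214

triangle: 2!·3!·0!/6! = 12/720
(j±m)!: 2!·3!·2!·0!·2!·1! = 48
prefactor² = (2J+1)·Δ·N² = 16/5
  k=2: +1/(2!·0!·1!·0!·2!·0!) = 1/4
Σ = 1/4  ⇒  CG² = 16/5·1/4² = 1/5
CG = +√(1/5) = +0.447214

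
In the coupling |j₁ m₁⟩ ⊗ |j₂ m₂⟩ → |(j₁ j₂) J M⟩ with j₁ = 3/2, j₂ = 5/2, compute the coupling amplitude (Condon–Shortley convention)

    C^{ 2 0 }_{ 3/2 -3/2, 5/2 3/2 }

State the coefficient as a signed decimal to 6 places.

+0.654654

triangle: 2!·1!·3!/7! = 12/5040
(j±m)!: 0!·3!·4!·1!·2!·2! = 576
prefactor² = (2J+1)·Δ·N² = 48/7
  k=2: +1/(2!·0!·1!·2!·0!·1!) = 1/4
Σ = 1/4  ⇒  CG² = 48/7·1/4² = 3/7
CG = +√(3/7) = +0.654654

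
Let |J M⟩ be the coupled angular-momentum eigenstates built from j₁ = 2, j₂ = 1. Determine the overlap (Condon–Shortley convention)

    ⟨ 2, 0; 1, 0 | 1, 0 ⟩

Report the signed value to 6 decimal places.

triangle: 2!*2!*0!/5! = 4/120
(j±m)!: 2!*2!*1!*1!*1!*1! = 4
prefactor² = (2J+1)*Δ*N² = 2/5
  k=1: −1/(1!*1!*1!*0!*1!*0!) = -1
Σ = -1  ⇒  CG² = 2/5*(-1)² = 2/5
CG = −√(2/5) = -0.632456

-0.632456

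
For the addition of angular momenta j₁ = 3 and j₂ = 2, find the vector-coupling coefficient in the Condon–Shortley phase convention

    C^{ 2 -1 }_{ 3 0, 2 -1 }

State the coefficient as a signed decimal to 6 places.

√[5·3!3!1!/8! · 3!3!1!3!1!3!] = √(81/14)
  +(−1)^0/∏(0,3,3,1,0,0)! = 1/36  (running 1/36)
  +(−1)^1/∏(1,2,2,0,1,1)! = -1/4  (running -2/9)
⟨..|..⟩ = √(81/14)·(-2/9) = -0.534522

−√(2/7) ≈ -0.534522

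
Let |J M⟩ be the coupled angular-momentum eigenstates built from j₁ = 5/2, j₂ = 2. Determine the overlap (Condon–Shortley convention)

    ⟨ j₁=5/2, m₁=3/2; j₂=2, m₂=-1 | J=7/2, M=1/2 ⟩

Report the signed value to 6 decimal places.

+0.619780  (= +√(121/315))

triangle: 1!*4!*3!/9! = 144/362880
(j±m)!: 4!*1!*1!*3!*4!*3! = 20736
prefactor² = (2J+1)*Δ*N² = 2304/35
  k=0: +1/(0!*1!*1!*1!*3!*2!) = 1/12
  k=1: −1/(1!*0!*0!*0!*4!*3!) = -1/144
Σ = 11/144  ⇒  CG² = 2304/35*11/144² = 121/315
CG = +√(121/315) = +0.619780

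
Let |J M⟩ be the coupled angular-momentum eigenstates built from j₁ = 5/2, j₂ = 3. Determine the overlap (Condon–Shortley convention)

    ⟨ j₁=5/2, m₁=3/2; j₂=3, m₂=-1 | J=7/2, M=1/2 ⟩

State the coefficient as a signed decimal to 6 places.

+√(8/63) = +0.356348

triangle: 2!*3!*4!/10! = 288/3628800
(j±m)!: 4!*1!*2!*4!*4!*3! = 165888
prefactor² = (2J+1)*Δ*N² = 18432/175
  k=0: +1/(0!*2!*1!*2!*2!*2!) = 1/16
  k=1: −1/(1!*1!*0!*1!*3!*3!) = -1/36
Σ = 5/144  ⇒  CG² = 18432/175*5/144² = 8/63
CG = +√(8/63) = +0.356348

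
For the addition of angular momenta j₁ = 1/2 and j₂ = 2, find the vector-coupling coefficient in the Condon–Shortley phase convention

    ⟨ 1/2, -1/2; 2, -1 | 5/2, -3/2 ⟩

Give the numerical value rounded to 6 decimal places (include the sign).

√[6·0!1!4!/6! · 0!1!1!3!1!4!] = √(144/5)
  +(−1)^0/∏(0,0,1,1,0,3)! = 1/6  (running 1/6)
⟨..|..⟩ = √(144/5)·(1/6) = +0.894427

+√(4/5) = +0.894427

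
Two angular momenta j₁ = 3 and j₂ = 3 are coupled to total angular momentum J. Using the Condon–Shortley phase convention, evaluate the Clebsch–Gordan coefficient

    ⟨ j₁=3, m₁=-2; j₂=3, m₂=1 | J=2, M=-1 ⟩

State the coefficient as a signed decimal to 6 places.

−√(5/28) ≈ -0.422577

j₁+j₂−J=4  J+j₁−j₂=2  J−j₁+j₂=2  j₁+j₂+J+1=9
(j₁±m₁, j₂±m₂, J±M) = (1,5,4,2,1,3)
P² = 320/7
sum k=3..4:
  [3] −1/12 = -1/12
  [4] +1/48 = 1/48
S = -1/16
C² = P²·S² = 5/28 ; C = -0.422577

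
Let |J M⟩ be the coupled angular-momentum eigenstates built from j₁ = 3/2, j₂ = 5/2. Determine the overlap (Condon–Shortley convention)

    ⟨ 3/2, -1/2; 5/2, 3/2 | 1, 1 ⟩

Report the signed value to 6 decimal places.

triangle: 3!*0!*2!/6! = 12/720
(j±m)!: 1!*2!*4!*1!*2!*0! = 96
prefactor² = (2J+1)*Δ*N² = 24/5
  k=2: +1/(2!*1!*0!*2!*0!*0!) = 1/4
Σ = 1/4  ⇒  CG² = 24/5*1/4² = 3/10
CG = +√(3/10) = +0.547723

+√(3/10) ≈ +0.547723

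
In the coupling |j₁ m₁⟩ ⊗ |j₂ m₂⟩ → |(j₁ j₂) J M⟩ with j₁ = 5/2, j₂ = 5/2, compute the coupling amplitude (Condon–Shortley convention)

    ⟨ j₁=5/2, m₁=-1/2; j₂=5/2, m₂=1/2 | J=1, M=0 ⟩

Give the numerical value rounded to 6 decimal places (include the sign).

triangle: 4!*1!*1!/7! = 24/5040
(j±m)!: 2!*3!*3!*2!*1!*1! = 144
prefactor² = (2J+1)*Δ*N² = 72/35
  k=2: +1/(2!*2!*1!*1!*0!*0!) = 1/4
  k=3: −1/(3!*1!*0!*0!*1!*1!) = -1/6
Σ = 1/12  ⇒  CG² = 72/35*1/12² = 1/70
CG = +√(1/70) = +0.119523

+0.119523  (= +√(1/70))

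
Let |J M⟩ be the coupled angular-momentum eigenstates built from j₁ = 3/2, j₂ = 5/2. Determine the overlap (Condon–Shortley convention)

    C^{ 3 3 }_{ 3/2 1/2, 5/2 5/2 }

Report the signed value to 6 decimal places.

−√(5/8) ≈ -0.790569

√[7·1!2!4!/8! · 2!1!5!0!6!0!] = √(1440)
  +(−1)^1/∏(1,0,0,4,2,0)! = -1/48  (running -1/48)
⟨..|..⟩ = √(1440)·(-1/48) = -0.790569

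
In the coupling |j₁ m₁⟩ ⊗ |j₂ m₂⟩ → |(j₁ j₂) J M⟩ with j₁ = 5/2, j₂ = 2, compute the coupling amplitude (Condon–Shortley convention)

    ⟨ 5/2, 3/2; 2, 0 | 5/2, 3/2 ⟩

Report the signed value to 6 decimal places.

triangle: 2!×3!×2!/8! = 24/40320
(j±m)!: 4!×1!×2!×2!×4!×1! = 2304
prefactor² = (2J+1)×Δ×N² = 288/35
  k=0: +1/(0!×2!×1!×2!×2!×0!) = 1/8
  k=1: −1/(1!×1!×0!×1!×3!×1!) = -1/6
Σ = -1/24  ⇒  CG² = 288/35×(-1/24)² = 1/70
CG = −√(1/70) = -0.119523

-0.119523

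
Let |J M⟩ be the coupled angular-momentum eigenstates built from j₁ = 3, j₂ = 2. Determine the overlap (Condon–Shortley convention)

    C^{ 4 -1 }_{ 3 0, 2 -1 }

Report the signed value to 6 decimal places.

j₁+j₂−J=1  J+j₁−j₂=5  J−j₁+j₂=3  j₁+j₂+J+1=10
(j₁±m₁, j₂±m₂, J±M) = (3,3,1,3,3,5)
P² = 1944/7
sum k=0..1:
  [0] +1/24 = 1/24
  [1] −1/72 = -1/72
S = 1/36
C² = P²·S² = 3/14 ; C = +0.462910

+√(3/14) = +0.462910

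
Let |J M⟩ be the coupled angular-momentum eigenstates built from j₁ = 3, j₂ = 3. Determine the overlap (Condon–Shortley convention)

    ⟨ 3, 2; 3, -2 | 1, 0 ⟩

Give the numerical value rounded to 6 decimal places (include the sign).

-0.377964  (= −√(1/7))

j₁+j₂−J=5  J+j₁−j₂=1  J−j₁+j₂=1  j₁+j₂+J+1=8
(j₁±m₁, j₂±m₂, J±M) = (5,1,1,5,1,1)
P² = 900/7
sum k=0..1:
  [0] +1/120 = 1/120
  [1] −1/24 = -1/24
S = -1/30
C² = P²·S² = 1/7 ; C = -0.377964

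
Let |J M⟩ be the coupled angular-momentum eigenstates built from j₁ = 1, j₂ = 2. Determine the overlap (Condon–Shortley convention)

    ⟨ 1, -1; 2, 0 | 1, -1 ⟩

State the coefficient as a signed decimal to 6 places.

√[3·2!0!2!/5! · 0!2!2!2!0!2!] = √(8/5)
  +(−1)^2/∏(2,0,0,0,0,2)! = 1/4  (running 1/4)
⟨..|..⟩ = √(8/5)·(1/4) = +0.316228

+√(1/10) ≈ +0.316228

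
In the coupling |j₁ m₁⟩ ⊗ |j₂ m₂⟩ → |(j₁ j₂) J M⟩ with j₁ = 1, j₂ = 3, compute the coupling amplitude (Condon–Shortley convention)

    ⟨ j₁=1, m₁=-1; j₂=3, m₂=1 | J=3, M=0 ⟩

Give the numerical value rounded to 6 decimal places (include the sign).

triangle: 1!*1!*5!/8! = 120/40320
(j±m)!: 0!*2!*4!*2!*3!*3! = 3456
prefactor² = (2J+1)*Δ*N² = 72
  k=1: −1/(1!*0!*1!*3!*0!*2!) = -1/12
Σ = -1/12  ⇒  CG² = 72*(-1/12)² = 1/2
CG = −√(1/2) = -0.707107

−√(1/2) = -0.707107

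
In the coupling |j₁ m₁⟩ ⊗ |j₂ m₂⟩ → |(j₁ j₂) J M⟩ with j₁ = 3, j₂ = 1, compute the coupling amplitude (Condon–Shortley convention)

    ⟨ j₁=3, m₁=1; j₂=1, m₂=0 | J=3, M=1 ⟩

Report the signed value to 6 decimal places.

+0.288675  (= +√(1/12))

√[7·1!5!1!/8! · 4!2!1!1!4!2!] = √(48)
  +(−1)^0/∏(0,1,2,1,3,0)! = 1/12  (running 1/12)
  +(−1)^1/∏(1,0,1,0,4,1)! = -1/24  (running 1/24)
⟨..|..⟩ = √(48)·(1/24) = +0.288675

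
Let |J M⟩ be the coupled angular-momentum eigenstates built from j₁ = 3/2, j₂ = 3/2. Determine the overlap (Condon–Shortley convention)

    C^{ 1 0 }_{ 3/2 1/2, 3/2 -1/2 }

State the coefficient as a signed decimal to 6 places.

−√(1/20) ≈ -0.223607

j₁+j₂−J=2  J+j₁−j₂=1  J−j₁+j₂=1  j₁+j₂+J+1=5
(j₁±m₁, j₂±m₂, J±M) = (2,1,1,2,1,1)
P² = 1/5
sum k=0..1:
  [0] +1/2 = 1/2
  [1] −1/1 = -1
S = -1/2
C² = P²·S² = 1/20 ; C = -0.223607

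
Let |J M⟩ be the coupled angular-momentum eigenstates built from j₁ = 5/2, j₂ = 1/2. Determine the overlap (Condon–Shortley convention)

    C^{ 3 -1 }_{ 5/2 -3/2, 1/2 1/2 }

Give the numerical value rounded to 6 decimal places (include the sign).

+0.577350

√[7·0!5!1!/7! · 1!4!1!0!2!4!] = √(192)
  +(−1)^0/∏(0,0,4,1,1,0)! = 1/24  (running 1/24)
⟨..|..⟩ = √(192)·(1/24) = +0.577350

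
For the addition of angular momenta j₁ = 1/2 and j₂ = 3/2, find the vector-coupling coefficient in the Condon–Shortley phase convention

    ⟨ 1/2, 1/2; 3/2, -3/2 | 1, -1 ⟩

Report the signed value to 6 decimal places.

+0.866025

triangle: 1!*0!*2!/4! = 2/24
(j±m)!: 1!*0!*0!*3!*0!*2! = 12
prefactor² = (2J+1)*Δ*N² = 3
  k=0: +1/(0!*1!*0!*0!*0!*2!) = 1/2
Σ = 1/2  ⇒  CG² = 3*1/2² = 3/4
CG = +√(3/4) = +0.866025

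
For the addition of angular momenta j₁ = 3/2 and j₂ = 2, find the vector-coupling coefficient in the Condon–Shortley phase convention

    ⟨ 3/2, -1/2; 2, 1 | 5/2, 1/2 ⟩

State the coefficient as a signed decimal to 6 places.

j₁+j₂−J=1  J+j₁−j₂=2  J−j₁+j₂=3  j₁+j₂+J+1=7
(j₁±m₁, j₂±m₂, J±M) = (1,2,3,1,3,2)
P² = 72/35
sum k=0..1:
  [0] +1/12 = 1/12
  [1] −1/2 = -1/2
S = -5/12
C² = P²·S² = 5/14 ; C = -0.597614

-0.597614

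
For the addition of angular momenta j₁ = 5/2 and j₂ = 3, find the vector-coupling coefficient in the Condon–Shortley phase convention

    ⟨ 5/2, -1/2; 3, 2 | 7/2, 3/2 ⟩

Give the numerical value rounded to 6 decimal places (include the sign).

+√(2/21) ≈ +0.308607

√[8·2!3!4!/10! · 2!3!5!1!5!2!] = √(1536/7)
  +(−1)^1/∏(1,1,2,4,1,0)! = -1/48  (running -1/48)
  +(−1)^2/∏(2,0,1,3,2,1)! = 1/24  (running 1/48)
⟨..|..⟩ = √(1536/7)·(1/48) = +0.308607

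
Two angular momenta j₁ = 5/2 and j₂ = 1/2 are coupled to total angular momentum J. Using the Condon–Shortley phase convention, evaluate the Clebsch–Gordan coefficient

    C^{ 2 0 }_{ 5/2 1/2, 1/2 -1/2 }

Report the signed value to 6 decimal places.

√[5·1!4!0!/6! · 3!2!0!1!2!2!] = √(8)
  +(−1)^0/∏(0,1,2,0,2,0)! = 1/4  (running 1/4)
⟨..|..⟩ = √(8)·(1/4) = +0.707107

+0.707107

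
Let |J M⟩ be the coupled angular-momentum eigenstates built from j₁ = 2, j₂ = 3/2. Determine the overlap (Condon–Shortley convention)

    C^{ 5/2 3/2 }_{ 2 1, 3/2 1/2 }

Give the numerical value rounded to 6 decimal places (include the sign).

+√(1/35) = +0.169031

triangle: 1!×3!×2!/7! = 12/5040
(j±m)!: 3!×1!×2!×1!×4!×1! = 288
prefactor² = (2J+1)×Δ×N² = 144/35
  k=0: +1/(0!×1!×1!×2!×2!×0!) = 1/4
  k=1: −1/(1!×0!×0!×1!×3!×1!) = -1/6
Σ = 1/12  ⇒  CG² = 144/35×1/12² = 1/35
CG = +√(1/35) = +0.169031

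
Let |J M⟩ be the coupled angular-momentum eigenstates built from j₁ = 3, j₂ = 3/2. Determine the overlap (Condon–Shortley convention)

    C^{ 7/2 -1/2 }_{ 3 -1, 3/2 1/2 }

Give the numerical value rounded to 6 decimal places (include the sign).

√[8·1!5!2!/9! · 2!4!2!1!3!4!] = √(512/7)
  +(−1)^0/∏(0,1,4,2,1,0)! = 1/48  (running 1/48)
  +(−1)^1/∏(1,0,3,1,2,1)! = -1/12  (running -1/16)
⟨..|..⟩ = √(512/7)·(-1/16) = -0.534522

-0.534522  (= −√(2/7))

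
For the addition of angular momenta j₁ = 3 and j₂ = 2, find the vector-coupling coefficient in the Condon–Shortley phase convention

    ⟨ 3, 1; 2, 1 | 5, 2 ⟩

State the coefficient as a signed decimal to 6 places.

+√(1/2) ≈ +0.707107

√[11·0!6!4!/11! · 4!2!3!1!7!3!] = √(41472)
  +(−1)^0/∏(0,0,2,3,4,1)! = 1/288  (running 1/288)
⟨..|..⟩ = √(41472)·(1/288) = +0.707107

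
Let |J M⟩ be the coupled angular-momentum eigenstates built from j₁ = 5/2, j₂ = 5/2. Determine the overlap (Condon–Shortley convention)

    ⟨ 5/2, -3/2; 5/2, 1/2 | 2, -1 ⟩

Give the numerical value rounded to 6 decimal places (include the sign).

triangle: 3!×2!×2!/8! = 24/40320
(j±m)!: 1!×4!×3!×2!×1!×3! = 1728
prefactor² = (2J+1)×Δ×N² = 36/7
  k=2: +1/(2!×1!×2!×1!×0!×1!) = 1/4
  k=3: −1/(3!×0!×1!×0!×1!×2!) = -1/12
Σ = 1/6  ⇒  CG² = 36/7×1/6² = 1/7
CG = +√(1/7) = +0.377964

+0.377964  (= +√(1/7))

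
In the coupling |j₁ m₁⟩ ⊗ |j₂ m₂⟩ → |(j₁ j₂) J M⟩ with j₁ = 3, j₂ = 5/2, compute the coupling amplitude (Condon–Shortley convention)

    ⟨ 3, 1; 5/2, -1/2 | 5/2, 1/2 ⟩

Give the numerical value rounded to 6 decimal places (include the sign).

-0.478091  (= −√(8/35))

j₁+j₂−J=3  J+j₁−j₂=3  J−j₁+j₂=2  j₁+j₂+J+1=9
(j₁±m₁, j₂±m₂, J±M) = (4,2,2,3,3,2)
P² = 288/35
sum k=0..2:
  [0] +1/24 = 1/24
  [1] −1/4 = -1/4
  [2] +1/24 = 1/24
S = -1/6
C² = P²·S² = 8/35 ; C = -0.478091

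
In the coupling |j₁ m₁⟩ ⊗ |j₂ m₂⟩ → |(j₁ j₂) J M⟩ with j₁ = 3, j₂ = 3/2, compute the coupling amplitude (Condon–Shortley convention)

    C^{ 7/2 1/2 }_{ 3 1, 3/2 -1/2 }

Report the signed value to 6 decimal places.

√[8·1!5!2!/9! · 4!2!1!2!4!3!] = √(512/7)
  +(−1)^0/∏(0,1,2,1,3,1)! = 1/12  (running 1/12)
  +(−1)^1/∏(1,0,1,0,4,2)! = -1/48  (running 1/16)
⟨..|..⟩ = √(512/7)·(1/16) = +0.534522

+√(2/7) ≈ +0.534522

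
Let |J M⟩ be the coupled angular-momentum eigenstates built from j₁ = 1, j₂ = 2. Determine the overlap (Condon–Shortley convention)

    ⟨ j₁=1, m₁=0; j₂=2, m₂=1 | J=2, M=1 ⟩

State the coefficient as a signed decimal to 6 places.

−√(1/6) = -0.408248

triangle: 1!·1!·3!/6! = 6/720
(j±m)!: 1!·1!·3!·1!·3!·1! = 36
prefactor² = (2J+1)·Δ·N² = 3/2
  k=0: +1/(0!·1!·1!·3!·0!·0!) = 1/6
  k=1: −1/(1!·0!·0!·2!·1!·1!) = -1/2
Σ = -1/3  ⇒  CG² = 3/2·(-1/3)² = 1/6
CG = −√(1/6) = -0.408248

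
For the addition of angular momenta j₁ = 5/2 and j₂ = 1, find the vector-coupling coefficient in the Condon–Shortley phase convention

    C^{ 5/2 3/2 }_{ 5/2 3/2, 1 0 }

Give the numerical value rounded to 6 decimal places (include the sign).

√[6·1!4!1!/7! · 4!1!1!1!4!1!] = √(576/35)
  +(−1)^0/∏(0,1,1,1,3,0)! = 1/6  (running 1/6)
  +(−1)^1/∏(1,0,0,0,4,1)! = -1/24  (running 1/8)
⟨..|..⟩ = √(576/35)·(1/8) = +0.507093

+√(9/35) ≈ +0.507093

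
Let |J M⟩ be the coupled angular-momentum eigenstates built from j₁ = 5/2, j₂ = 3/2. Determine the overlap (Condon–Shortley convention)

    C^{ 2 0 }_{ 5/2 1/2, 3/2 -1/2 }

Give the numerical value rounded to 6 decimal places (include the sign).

−√(1/14) = -0.267261

√[5·2!3!1!/7! · 3!2!1!2!2!2!] = √(8/7)
  +(−1)^0/∏(0,2,2,1,1,0)! = 1/4  (running 1/4)
  +(−1)^1/∏(1,1,1,0,2,1)! = -1/2  (running -1/4)
⟨..|..⟩ = √(8/7)·(-1/4) = -0.267261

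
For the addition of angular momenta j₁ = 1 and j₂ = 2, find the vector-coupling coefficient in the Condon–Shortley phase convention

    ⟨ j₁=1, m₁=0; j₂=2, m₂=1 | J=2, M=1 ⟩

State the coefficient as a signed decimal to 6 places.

j₁+j₂−J=1  J+j₁−j₂=1  J−j₁+j₂=3  j₁+j₂+J+1=6
(j₁±m₁, j₂±m₂, J±M) = (1,1,3,1,3,1)
P² = 3/2
sum k=0..1:
  [0] +1/6 = 1/6
  [1] −1/2 = -1/2
S = -1/3
C² = P²·S² = 1/6 ; C = -0.408248

-0.408248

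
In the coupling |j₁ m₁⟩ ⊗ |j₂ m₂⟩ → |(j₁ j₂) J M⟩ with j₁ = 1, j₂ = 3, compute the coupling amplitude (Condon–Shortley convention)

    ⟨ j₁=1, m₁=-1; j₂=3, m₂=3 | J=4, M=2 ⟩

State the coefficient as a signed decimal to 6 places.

j₁+j₂−J=0  J+j₁−j₂=2  J−j₁+j₂=6  j₁+j₂+J+1=9
(j₁±m₁, j₂±m₂, J±M) = (0,2,6,0,6,2)
P² = 518400/7
sum k=0..0:
  [0] +1/1440 = 1/1440
S = 1/1440
C² = P²·S² = 1/28 ; C = +0.188982

+0.188982  (= +√(1/28))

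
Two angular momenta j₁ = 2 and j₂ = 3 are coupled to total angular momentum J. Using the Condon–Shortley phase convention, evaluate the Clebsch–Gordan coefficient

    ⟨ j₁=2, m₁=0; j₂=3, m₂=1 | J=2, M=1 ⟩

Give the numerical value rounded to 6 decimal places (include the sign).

√[5·3!1!3!/8! · 2!2!4!2!3!1!] = √(36/7)
  +(−1)^1/∏(1,2,1,3,0,0)! = -1/12  (running -1/12)
  +(−1)^2/∏(2,1,0,2,1,1)! = 1/4  (running 1/6)
⟨..|..⟩ = √(36/7)·(1/6) = +0.377964

+0.377964  (= +√(1/7))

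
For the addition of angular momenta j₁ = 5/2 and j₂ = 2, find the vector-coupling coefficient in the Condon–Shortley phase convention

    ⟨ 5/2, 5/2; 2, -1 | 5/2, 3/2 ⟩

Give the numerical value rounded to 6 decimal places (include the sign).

triangle: 2!*3!*2!/8! = 24/40320
(j±m)!: 5!*0!*1!*3!*4!*1! = 17280
prefactor² = (2J+1)*Δ*N² = 432/7
  k=0: +1/(0!*2!*0!*1!*3!*1!) = 1/12
Σ = 1/12  ⇒  CG² = 432/7*1/12² = 3/7
CG = +√(3/7) = +0.654654

+0.654654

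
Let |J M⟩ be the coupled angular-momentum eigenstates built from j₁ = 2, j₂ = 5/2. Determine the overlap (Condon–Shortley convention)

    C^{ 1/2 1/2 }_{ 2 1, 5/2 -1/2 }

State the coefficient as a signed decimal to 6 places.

-0.365148

√[2·4!0!1!/6! · 3!1!2!3!1!0!] = √(24/5)
  +(−1)^1/∏(1,3,0,1,0,0)! = -1/6  (running -1/6)
⟨..|..⟩ = √(24/5)·(-1/6) = -0.365148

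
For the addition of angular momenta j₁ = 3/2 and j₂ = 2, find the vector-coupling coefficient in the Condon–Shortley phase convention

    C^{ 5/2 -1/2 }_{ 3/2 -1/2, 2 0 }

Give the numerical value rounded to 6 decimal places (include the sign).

j₁+j₂−J=1  J+j₁−j₂=2  J−j₁+j₂=3  j₁+j₂+J+1=7
(j₁±m₁, j₂±m₂, J±M) = (1,2,2,2,2,3)
P² = 48/35
sum k=0..1:
  [0] +1/4 = 1/4
  [1] −1/2 = -1/2
S = -1/4
C² = P²·S² = 3/35 ; C = -0.292770

−√(3/35) ≈ -0.292770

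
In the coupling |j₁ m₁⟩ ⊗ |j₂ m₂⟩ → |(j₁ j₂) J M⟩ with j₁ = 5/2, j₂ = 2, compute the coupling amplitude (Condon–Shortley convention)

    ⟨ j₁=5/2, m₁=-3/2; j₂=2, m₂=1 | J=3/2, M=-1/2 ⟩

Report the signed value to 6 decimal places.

j₁+j₂−J=3  J+j₁−j₂=2  J−j₁+j₂=1  j₁+j₂+J+1=7
(j₁±m₁, j₂±m₂, J±M) = (1,4,3,1,1,2)
P² = 96/35
sum k=2..3:
  [2] +1/4 = 1/4
  [3] −1/6 = -1/6
S = 1/12
C² = P²·S² = 2/105 ; C = +0.138013

+0.138013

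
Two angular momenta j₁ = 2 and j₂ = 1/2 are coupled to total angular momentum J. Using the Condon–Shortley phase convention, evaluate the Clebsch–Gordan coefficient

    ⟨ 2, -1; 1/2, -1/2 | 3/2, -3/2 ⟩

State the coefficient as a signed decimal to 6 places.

triangle: 1!×3!×0!/5! = 6/120
(j±m)!: 1!×3!×0!×1!×0!×3! = 36
prefactor² = (2J+1)×Δ×N² = 36/5
  k=0: +1/(0!×1!×3!×0!×0!×0!) = 1/6
Σ = 1/6  ⇒  CG² = 36/5×1/6² = 1/5
CG = +√(1/5) = +0.447214

+√(1/5) = +0.447214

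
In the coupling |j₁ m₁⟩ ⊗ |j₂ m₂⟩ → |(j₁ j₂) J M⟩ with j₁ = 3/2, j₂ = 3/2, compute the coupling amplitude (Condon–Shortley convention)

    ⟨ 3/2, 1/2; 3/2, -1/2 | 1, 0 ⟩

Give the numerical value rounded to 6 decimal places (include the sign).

√[3·2!1!1!/5! · 2!1!1!2!1!1!] = √(1/5)
  +(−1)^0/∏(0,2,1,1,0,0)! = 1/2  (running 1/2)
  +(−1)^1/∏(1,1,0,0,1,1)! = -1  (running -1/2)
⟨..|..⟩ = √(1/5)·(-1/2) = -0.223607

-0.223607  (= −√(1/20))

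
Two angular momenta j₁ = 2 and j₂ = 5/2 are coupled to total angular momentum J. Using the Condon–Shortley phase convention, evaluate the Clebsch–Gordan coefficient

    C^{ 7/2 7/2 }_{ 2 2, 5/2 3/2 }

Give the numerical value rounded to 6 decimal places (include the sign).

triangle: 1!×3!×4!/9! = 144/362880
(j±m)!: 4!×0!×4!×1!×7!×0! = 2903040
prefactor² = (2J+1)×Δ×N² = 9216
  k=0: +1/(0!×1!×0!×4!×3!×0!) = 1/144
Σ = 1/144  ⇒  CG² = 9216×1/144² = 4/9
CG = +√(4/9) = +0.666667

+√(4/9) ≈ +0.666667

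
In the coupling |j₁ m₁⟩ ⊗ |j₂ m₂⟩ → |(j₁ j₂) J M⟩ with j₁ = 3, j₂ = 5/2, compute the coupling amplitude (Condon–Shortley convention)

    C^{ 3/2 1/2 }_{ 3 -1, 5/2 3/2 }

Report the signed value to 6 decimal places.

−√(7/30) ≈ -0.483046

triangle: 4!*2!*1!/8! = 48/40320
(j±m)!: 2!*4!*4!*1!*2!*1! = 2304
prefactor² = (2J+1)*Δ*N² = 384/35
  k=3: −1/(3!*1!*1!*1!*1!*0!) = -1/6
  k=4: +1/(4!*0!*0!*0!*2!*1!) = 1/48
Σ = -7/48  ⇒  CG² = 384/35*(-7/48)² = 7/30
CG = −√(7/30) = -0.483046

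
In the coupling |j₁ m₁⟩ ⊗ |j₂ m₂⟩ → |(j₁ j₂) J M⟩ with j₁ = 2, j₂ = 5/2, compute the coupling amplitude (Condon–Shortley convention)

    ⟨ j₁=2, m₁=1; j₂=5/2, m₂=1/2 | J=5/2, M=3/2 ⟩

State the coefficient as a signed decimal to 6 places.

j₁+j₂−J=2  J+j₁−j₂=2  J−j₁+j₂=3  j₁+j₂+J+1=8
(j₁±m₁, j₂±m₂, J±M) = (3,1,3,2,4,1)
P² = 216/35
sum k=0..1:
  [0] +1/12 = 1/12
  [1] −1/4 = -1/4
S = -1/6
C² = P²·S² = 6/35 ; C = -0.414039

-0.414039  (= −√(6/35))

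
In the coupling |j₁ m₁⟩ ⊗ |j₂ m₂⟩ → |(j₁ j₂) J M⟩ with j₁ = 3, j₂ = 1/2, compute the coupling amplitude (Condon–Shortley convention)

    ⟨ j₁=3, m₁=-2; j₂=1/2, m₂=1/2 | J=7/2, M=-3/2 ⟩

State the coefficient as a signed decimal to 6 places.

triangle: 0!·6!·1!/8! = 720/40320
(j±m)!: 1!·5!·1!·0!·2!·5! = 28800
prefactor² = (2J+1)·Δ·N² = 28800/7
  k=0: +1/(0!·0!·5!·1!·1!·0!) = 1/120
Σ = 1/120  ⇒  CG² = 28800/7·1/120² = 2/7
CG = +√(2/7) = +0.534522

+0.534522  (= +√(2/7))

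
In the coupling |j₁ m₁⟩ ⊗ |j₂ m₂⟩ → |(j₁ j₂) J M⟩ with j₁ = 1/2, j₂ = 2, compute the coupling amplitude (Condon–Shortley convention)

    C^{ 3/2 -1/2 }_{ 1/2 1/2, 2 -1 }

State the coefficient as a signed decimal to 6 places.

+0.774597  (= +√(3/5))

√[4·1!0!3!/5! · 1!0!1!3!1!2!] = √(12/5)
  +(−1)^0/∏(0,1,0,1,0,2)! = 1/2  (running 1/2)
⟨..|..⟩ = √(12/5)·(1/2) = +0.774597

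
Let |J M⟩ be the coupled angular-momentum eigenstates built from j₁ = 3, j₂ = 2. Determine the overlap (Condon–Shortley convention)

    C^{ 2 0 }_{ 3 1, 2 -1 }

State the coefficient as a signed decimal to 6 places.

j₁+j₂−J=3  J+j₁−j₂=3  J−j₁+j₂=1  j₁+j₂+J+1=8
(j₁±m₁, j₂±m₂, J±M) = (4,2,1,3,2,2)
P² = 36/7
sum k=0..1:
  [0] +1/12 = 1/12
  [1] −1/4 = -1/4
S = -1/6
C² = P²·S² = 1/7 ; C = -0.377964

−√(1/7) ≈ -0.377964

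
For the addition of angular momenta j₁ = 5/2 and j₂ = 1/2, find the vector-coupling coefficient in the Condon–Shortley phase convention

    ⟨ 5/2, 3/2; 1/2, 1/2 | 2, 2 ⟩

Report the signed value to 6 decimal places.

−√(1/6) = -0.408248

triangle: 1!×4!×0!/6! = 24/720
(j±m)!: 4!×1!×1!×0!×4!×0! = 576
prefactor² = (2J+1)×Δ×N² = 96
  k=1: −1/(1!×0!×0!×0!×4!×0!) = -1/24
Σ = -1/24  ⇒  CG² = 96×(-1/24)² = 1/6
CG = −√(1/6) = -0.408248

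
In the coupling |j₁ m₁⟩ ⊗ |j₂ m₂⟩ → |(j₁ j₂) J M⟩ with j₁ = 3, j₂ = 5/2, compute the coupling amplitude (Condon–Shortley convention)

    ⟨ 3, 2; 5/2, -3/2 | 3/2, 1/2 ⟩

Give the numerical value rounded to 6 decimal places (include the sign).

triangle: 4!·2!·1!/8! = 48/40320
(j±m)!: 5!·1!·1!·4!·2!·1! = 5760
prefactor² = (2J+1)·Δ·N² = 192/7
  k=0: +1/(0!·4!·1!·1!·1!·0!) = 1/24
  k=1: −1/(1!·3!·0!·0!·2!·1!) = -1/12
Σ = -1/24  ⇒  CG² = 192/7·(-1/24)² = 1/21
CG = −√(1/21) = -0.218218

−√(1/21) = -0.218218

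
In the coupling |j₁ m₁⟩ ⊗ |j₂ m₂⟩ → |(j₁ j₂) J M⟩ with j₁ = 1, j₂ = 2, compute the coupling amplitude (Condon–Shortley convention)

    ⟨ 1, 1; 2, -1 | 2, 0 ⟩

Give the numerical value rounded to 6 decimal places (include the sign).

+0.707107

√[5·1!1!3!/6! · 2!0!1!3!2!2!] = √(2)
  +(−1)^0/∏(0,1,0,1,1,2)! = 1/2  (running 1/2)
⟨..|..⟩ = √(2)·(1/2) = +0.707107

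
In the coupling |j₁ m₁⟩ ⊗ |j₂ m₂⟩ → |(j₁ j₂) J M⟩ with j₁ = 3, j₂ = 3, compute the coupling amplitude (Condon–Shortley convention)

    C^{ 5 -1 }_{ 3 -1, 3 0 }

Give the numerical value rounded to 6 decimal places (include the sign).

j₁+j₂−J=1  J+j₁−j₂=5  J−j₁+j₂=5  j₁+j₂+J+1=12
(j₁±m₁, j₂±m₂, J±M) = (2,4,3,3,4,6)
P² = 69120/7
sum k=0..1:
  [0] +1/288 = 1/288
  [1] −1/144 = -1/144
S = -1/288
C² = P²·S² = 5/42 ; C = -0.345033

−√(5/42) = -0.345033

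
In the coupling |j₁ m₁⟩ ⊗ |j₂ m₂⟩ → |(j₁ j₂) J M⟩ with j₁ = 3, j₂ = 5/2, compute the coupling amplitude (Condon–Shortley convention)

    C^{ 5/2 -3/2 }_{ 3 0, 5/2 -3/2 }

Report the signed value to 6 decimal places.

j₁+j₂−J=3  J+j₁−j₂=3  J−j₁+j₂=2  j₁+j₂+J+1=9
(j₁±m₁, j₂±m₂, J±M) = (3,3,1,4,1,4)
P² = 864/35
sum k=0..1:
  [0] +1/36 = 1/36
  [1] −1/8 = -1/8
S = -7/72
C² = P²·S² = 7/30 ; C = -0.483046

-0.483046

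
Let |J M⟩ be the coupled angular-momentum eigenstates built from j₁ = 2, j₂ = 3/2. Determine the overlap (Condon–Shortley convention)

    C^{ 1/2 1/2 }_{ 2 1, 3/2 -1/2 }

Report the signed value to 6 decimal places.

√[2·3!1!0!/5! · 3!1!1!2!1!0!] = √(6/5)
  +(−1)^1/∏(1,2,0,0,1,0)! = -1/2  (running -1/2)
⟨..|..⟩ = √(6/5)·(-1/2) = -0.547723

-0.547723  (= −√(3/10))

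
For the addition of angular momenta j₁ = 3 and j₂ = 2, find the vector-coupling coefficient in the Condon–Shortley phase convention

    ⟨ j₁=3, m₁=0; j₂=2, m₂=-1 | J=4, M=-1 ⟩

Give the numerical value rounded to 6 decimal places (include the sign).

triangle: 1!·5!·3!/10! = 720/3628800
(j±m)!: 3!·3!·1!·3!·3!·5! = 155520
prefactor² = (2J+1)·Δ·N² = 1944/7
  k=0: +1/(0!·1!·3!·1!·2!·2!) = 1/24
  k=1: −1/(1!·0!·2!·0!·3!·3!) = -1/72
Σ = 1/36  ⇒  CG² = 1944/7·1/36² = 3/14
CG = +√(3/14) = +0.462910

+√(3/14) = +0.462910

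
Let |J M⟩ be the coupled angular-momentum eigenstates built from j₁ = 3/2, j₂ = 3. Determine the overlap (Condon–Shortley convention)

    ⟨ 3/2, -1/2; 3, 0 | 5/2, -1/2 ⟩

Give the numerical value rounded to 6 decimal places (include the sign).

−√(6/35) = -0.414039

j₁+j₂−J=2  J+j₁−j₂=1  J−j₁+j₂=4  j₁+j₂+J+1=8
(j₁±m₁, j₂±m₂, J±M) = (1,2,3,3,2,3)
P² = 216/35
sum k=1..2:
  [1] −1/4 = -1/4
  [2] +1/12 = 1/12
S = -1/6
C² = P²·S² = 6/35 ; C = -0.414039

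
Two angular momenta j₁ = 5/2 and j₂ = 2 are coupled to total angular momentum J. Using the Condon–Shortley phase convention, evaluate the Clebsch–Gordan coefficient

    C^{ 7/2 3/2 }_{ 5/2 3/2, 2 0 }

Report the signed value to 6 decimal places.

triangle: 1!·4!·3!/9! = 144/362880
(j±m)!: 4!·1!·2!·2!·5!·2! = 23040
prefactor² = (2J+1)·Δ·N² = 512/7
  k=0: +1/(0!·1!·1!·2!·3!·1!) = 1/12
  k=1: −1/(1!·0!·0!·1!·4!·2!) = -1/48
Σ = 1/16  ⇒  CG² = 512/7·1/16² = 2/7
CG = +√(2/7) = +0.534522

+√(2/7) = +0.534522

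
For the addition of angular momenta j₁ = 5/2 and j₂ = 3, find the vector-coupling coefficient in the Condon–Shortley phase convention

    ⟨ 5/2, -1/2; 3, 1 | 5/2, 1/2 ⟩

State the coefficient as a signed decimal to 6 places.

+√(8/35) = +0.478091

j₁+j₂−J=3  J+j₁−j₂=2  J−j₁+j₂=3  j₁+j₂+J+1=9
(j₁±m₁, j₂±m₂, J±M) = (2,3,4,2,3,2)
P² = 288/35
sum k=1..3:
  [1] −1/24 = -1/24
  [2] +1/4 = 1/4
  [3] −1/24 = -1/24
S = 1/6
C² = P²·S² = 8/35 ; C = +0.478091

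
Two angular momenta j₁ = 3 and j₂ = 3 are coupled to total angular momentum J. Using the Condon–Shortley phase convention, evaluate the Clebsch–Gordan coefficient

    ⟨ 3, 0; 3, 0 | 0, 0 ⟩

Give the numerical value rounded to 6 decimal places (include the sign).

√[1·6!0!0!/7! · 3!3!3!3!0!0!] = √(1296/7)
  +(−1)^3/∏(3,3,0,0,0,0)! = -1/36  (running -1/36)
⟨..|..⟩ = √(1296/7)·(-1/36) = -0.377964

−√(1/7) = -0.377964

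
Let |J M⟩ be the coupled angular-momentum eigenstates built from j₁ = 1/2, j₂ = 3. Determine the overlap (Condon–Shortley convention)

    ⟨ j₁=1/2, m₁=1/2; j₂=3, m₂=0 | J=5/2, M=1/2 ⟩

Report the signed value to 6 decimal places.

+0.654654  (= +√(3/7))

√[6·1!0!5!/7! · 1!0!3!3!3!2!] = √(432/7)
  +(−1)^0/∏(0,1,0,3,0,2)! = 1/12  (running 1/12)
⟨..|..⟩ = √(432/7)·(1/12) = +0.654654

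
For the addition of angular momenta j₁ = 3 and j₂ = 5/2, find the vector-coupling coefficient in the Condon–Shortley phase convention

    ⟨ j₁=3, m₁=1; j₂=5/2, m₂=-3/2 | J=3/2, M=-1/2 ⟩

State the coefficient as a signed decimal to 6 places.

√[4·4!2!1!/8! · 4!2!1!4!1!2!] = √(384/35)
  +(−1)^0/∏(0,4,2,1,0,0)! = 1/48  (running 1/48)
  +(−1)^1/∏(1,3,1,0,1,1)! = -1/6  (running -7/48)
⟨..|..⟩ = √(384/35)·(-7/48) = -0.483046

−√(7/30) = -0.483046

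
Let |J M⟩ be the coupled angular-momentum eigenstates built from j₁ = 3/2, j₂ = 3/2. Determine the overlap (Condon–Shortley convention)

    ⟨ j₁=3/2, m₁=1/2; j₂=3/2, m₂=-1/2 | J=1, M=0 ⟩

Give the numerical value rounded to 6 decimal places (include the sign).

triangle: 2!·1!·1!/5! = 2/120
(j±m)!: 2!·1!·1!·2!·1!·1! = 4
prefactor² = (2J+1)·Δ·N² = 1/5
  k=0: +1/(0!·2!·1!·1!·0!·0!) = 1/2
  k=1: −1/(1!·1!·0!·0!·1!·1!) = -1
Σ = -1/2  ⇒  CG² = 1/5·(-1/2)² = 1/20
CG = −√(1/20) = -0.223607

-0.223607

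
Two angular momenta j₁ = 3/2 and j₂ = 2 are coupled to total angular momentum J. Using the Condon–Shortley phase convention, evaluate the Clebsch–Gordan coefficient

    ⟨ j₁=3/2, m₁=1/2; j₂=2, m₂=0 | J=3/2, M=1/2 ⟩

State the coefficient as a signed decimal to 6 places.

j₁+j₂−J=2  J+j₁−j₂=1  J−j₁+j₂=2  j₁+j₂+J+1=6
(j₁±m₁, j₂±m₂, J±M) = (2,1,2,2,2,1)
P² = 16/45
sum k=0..1:
  [0] +1/4 = 1/4
  [1] −1/1 = -1
S = -3/4
C² = P²·S² = 1/5 ; C = -0.447214

-0.447214  (= −√(1/5))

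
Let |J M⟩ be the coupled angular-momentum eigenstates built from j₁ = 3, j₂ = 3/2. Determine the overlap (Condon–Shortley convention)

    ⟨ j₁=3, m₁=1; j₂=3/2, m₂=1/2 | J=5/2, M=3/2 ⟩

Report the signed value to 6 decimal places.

triangle: 2!×4!×1!/8! = 48/40320
(j±m)!: 4!×2!×2!×1!×4!×1! = 2304
prefactor² = (2J+1)×Δ×N² = 576/35
  k=1: −1/(1!×1!×1!×1!×3!×0!) = -1/6
  k=2: +1/(2!×0!×0!×0!×4!×1!) = 1/48
Σ = -7/48  ⇒  CG² = 576/35×(-7/48)² = 7/20
CG = −√(7/20) = -0.591608

−√(7/20) ≈ -0.591608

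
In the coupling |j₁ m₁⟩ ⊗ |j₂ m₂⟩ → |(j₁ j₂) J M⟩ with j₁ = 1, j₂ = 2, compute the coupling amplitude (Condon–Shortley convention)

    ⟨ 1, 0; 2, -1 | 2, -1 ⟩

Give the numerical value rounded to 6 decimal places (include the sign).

√[5·1!1!3!/6! · 1!1!1!3!1!3!] = √(3/2)
  +(−1)^0/∏(0,1,1,1,0,2)! = 1/2  (running 1/2)
  +(−1)^1/∏(1,0,0,0,1,3)! = -1/6  (running 1/3)
⟨..|..⟩ = √(3/2)·(1/3) = +0.408248

+√(1/6) ≈ +0.408248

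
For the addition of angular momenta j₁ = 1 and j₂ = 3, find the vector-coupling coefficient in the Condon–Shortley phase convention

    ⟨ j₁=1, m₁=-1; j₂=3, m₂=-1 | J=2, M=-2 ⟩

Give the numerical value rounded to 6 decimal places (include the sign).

+0.218218

j₁+j₂−J=2  J+j₁−j₂=0  J−j₁+j₂=4  j₁+j₂+J+1=7
(j₁±m₁, j₂±m₂, J±M) = (0,2,2,4,0,4)
P² = 768/7
sum k=2..2:
  [2] +1/48 = 1/48
S = 1/48
C² = P²·S² = 1/21 ; C = +0.218218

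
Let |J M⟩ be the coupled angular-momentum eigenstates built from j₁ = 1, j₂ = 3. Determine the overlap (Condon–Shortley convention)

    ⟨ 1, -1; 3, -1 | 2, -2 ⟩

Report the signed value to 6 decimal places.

+0.218218

√[5·2!0!4!/7! · 0!2!2!4!0!4!] = √(768/7)
  +(−1)^2/∏(2,0,0,0,0,4)! = 1/48  (running 1/48)
⟨..|..⟩ = √(768/7)·(1/48) = +0.218218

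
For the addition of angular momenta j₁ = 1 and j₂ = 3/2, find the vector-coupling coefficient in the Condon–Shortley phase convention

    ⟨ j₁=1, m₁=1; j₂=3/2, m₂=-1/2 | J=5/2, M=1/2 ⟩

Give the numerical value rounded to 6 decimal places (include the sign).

triangle: 0!·2!·3!/6! = 12/720
(j±m)!: 2!·0!·1!·2!·3!·2! = 48
prefactor² = (2J+1)·Δ·N² = 24/5
  k=0: +1/(0!·0!·0!·1!·2!·2!) = 1/4
Σ = 1/4  ⇒  CG² = 24/5·1/4² = 3/10
CG = +√(3/10) = +0.547723

+0.547723  (= +√(3/10))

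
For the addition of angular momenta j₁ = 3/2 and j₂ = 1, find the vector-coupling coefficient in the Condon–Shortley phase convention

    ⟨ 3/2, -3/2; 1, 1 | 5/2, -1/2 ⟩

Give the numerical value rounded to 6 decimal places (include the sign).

√[6·0!3!2!/6! · 0!3!2!0!2!3!] = √(72/5)
  +(−1)^0/∏(0,0,3,2,0,0)! = 1/12  (running 1/12)
⟨..|..⟩ = √(72/5)·(1/12) = +0.316228

+0.316228  (= +√(1/10))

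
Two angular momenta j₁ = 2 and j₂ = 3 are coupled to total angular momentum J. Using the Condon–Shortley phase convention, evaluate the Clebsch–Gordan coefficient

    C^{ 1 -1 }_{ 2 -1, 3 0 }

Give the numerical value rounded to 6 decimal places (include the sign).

-0.292770  (= −√(3/35))

√[3·4!0!2!/7! · 1!3!3!3!0!2!] = √(432/35)
  +(−1)^3/∏(3,1,0,0,0,2)! = -1/12  (running -1/12)
⟨..|..⟩ = √(432/35)·(-1/12) = -0.292770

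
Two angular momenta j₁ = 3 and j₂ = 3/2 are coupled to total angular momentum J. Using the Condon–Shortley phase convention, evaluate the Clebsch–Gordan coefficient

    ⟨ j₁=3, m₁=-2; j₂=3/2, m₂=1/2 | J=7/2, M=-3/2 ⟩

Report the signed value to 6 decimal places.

−√(3/7) ≈ -0.654654

√[8·1!5!2!/9! · 1!5!2!1!2!5!] = √(6400/21)
  +(−1)^0/∏(0,1,5,2,0,0)! = 1/240  (running 1/240)
  +(−1)^1/∏(1,0,4,1,1,1)! = -1/24  (running -3/80)
⟨..|..⟩ = √(6400/21)·(-3/80) = -0.654654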